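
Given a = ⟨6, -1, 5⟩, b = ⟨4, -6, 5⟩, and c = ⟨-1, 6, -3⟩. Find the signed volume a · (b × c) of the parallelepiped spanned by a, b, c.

b × c:
i: (-6)·(-3) - 5·6 = 18 - 30 = -12
j: 5·(-1) - 4·(-3) = -5 - (-12) = 7
k: 4·6 - (-6)·(-1) = 24 - 6 = 18
b × c = (-12, 7, 18)
a · (b × c) = 6·(-12) + (-1)·7 + 5·18 = -72 - 7 + 90 = 11

11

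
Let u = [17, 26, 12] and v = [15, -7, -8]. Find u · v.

-23

u · v = 17·15 + 26·(-7) + 12·(-8) = 255 - 182 - 96 = -23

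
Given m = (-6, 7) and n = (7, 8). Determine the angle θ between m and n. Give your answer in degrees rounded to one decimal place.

81.8

m · n = (-6)·7 + 7·8 = -42 + 56 = 14
|m|² = 36 + 49 = 85,  |m| = √85 ≈ 9.219544
|n|² = 49 + 64 = 113,  |n| = √113 ≈ 10.630146
cos θ = 14 / (9.219544 · 10.630146) ≈ 0.14285
θ = arccos(0.14285) ≈ 81.8°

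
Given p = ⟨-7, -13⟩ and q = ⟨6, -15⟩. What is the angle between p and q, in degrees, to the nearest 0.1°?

50.1

p · q = (-7)·6 + (-13)·(-15) = -42 + 195 = 153
|p|² = 49 + 169 = 218,  |p| = √218 ≈ 14.764823
|q|² = 36 + 225 = 261,  |q| = √261 ≈ 16.155494
cos θ = 153 / (14.764823 · 16.155494) ≈ 0.64142
θ = arccos(0.64142) ≈ 50.1°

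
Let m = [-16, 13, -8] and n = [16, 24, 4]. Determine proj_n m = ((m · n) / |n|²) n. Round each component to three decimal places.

m · n = (-16)·16 + 13·24 + (-8)·4 = -256 + 312 - 32 = 24
|n|² = 256 + 576 + 16 = 848
proj_n m = (24/848) · (16, 24, 4) ≈ (0.453, 0.679, 0.113)

(0.453, 0.679, 0.113)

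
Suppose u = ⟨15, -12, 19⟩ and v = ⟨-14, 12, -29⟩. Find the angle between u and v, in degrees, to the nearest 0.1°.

u · v = 15·(-14) + (-12)·12 + 19·(-29) = -210 - 144 - 551 = -905
|u|² = 225 + 144 + 361 = 730,  |u| = √730 ≈ 27.018512
|v|² = 196 + 144 + 841 = 1181,  |v| = √1181 ≈ 34.365681
cos θ = -905 / (27.018512 · 34.365681) ≈ -0.97468
θ = arccos(-0.97468) ≈ 167.1°

167.1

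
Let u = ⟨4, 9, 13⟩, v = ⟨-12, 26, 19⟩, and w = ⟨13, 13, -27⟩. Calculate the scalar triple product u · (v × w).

-10911

v × w:
i: 26·(-27) - 19·13 = -702 - 247 = -949
j: 19·13 - (-12)·(-27) = 247 - 324 = -77
k: (-12)·13 - 26·13 = -156 - 338 = -494
v × w = (-949, -77, -494)
u · (v × w) = 4·(-949) + 9·(-77) + 13·(-494) = -3796 - 693 - 6422 = -10911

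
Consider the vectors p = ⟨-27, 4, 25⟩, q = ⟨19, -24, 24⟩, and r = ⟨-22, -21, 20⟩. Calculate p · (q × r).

-27455

q × r:
i: (-24)·20 - 24·(-21) = -480 - (-504) = 24
j: 24·(-22) - 19·20 = -528 - 380 = -908
k: 19·(-21) - (-24)·(-22) = -399 - 528 = -927
q × r = (24, -908, -927)
p · (q × r) = (-27)·24 + 4·(-908) + 25·(-927) = -648 - 3632 - 23175 = -27455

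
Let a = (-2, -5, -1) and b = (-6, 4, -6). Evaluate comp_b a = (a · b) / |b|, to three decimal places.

-0.213

a · b = (-2)·(-6) + (-5)·4 + (-1)·(-6) = 12 - 20 + 6 = -2
|b| = √(36 + 16 + 36) = √88 ≈ 9.3808
comp_b a = -2 / √88 ≈ -0.213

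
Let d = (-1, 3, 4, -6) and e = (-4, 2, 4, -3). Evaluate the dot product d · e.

d · e = (-1)·(-4) + 3·2 + 4·4 + (-6)·(-3) = 4 + 6 + 16 + 18 = 44

44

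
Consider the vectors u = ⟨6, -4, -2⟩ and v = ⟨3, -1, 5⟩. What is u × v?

i: (-4)·5 - (-2)·(-1) = -20 - 2 = -22
j: (-2)·3 - 6·5 = -6 - 30 = -36
k: 6·(-1) - (-4)·3 = -6 - (-12) = 6
u × v = (-22, -36, 6)

(-22, -36, 6)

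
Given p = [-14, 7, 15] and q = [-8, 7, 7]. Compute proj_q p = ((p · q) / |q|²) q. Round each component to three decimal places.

p · q = (-14)·(-8) + 7·7 + 15·7 = 112 + 49 + 105 = 266
|q|² = 64 + 49 + 49 = 162
proj_q p = (266/162) · (-8, 7, 7) ≈ (-13.136, 11.494, 11.494)

(-13.136, 11.494, 11.494)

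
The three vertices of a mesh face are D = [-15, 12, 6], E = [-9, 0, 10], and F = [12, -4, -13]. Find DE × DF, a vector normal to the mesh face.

DE = (6, -12, 4)
DF = (27, -16, -19)
i: (-12)·(-19) - 4·(-16) = 228 - (-64) = 292
j: 4·27 - 6·(-19) = 108 - (-114) = 222
k: 6·(-16) - (-12)·27 = -96 - (-324) = 228
DE × DF = (292, 222, 228)

(292, 222, 228)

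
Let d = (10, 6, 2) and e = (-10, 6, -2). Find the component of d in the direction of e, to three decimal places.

-5.747

d · e = 10·(-10) + 6·6 + 2·(-2) = -100 + 36 - 4 = -68
|e| = √(100 + 36 + 4) = √140 ≈ 11.8322
comp_e d = -68 / √140 ≈ -5.747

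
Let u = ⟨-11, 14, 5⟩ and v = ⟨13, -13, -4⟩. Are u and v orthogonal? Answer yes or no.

u · v = (-11)·13 + 14·(-13) + 5·(-4) = -143 - 182 - 20 = -345
Nonzero, so the vectors are not orthogonal.

no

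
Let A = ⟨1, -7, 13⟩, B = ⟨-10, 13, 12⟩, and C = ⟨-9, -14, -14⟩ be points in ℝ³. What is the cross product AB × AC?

(-547, -287, 277)

AB = (-11, 20, -1)
AC = (-10, -7, -27)
i: 20·(-27) - (-1)·(-7) = -540 - 7 = -547
j: (-1)·(-10) - (-11)·(-27) = 10 - 297 = -287
k: (-11)·(-7) - 20·(-10) = 77 - (-200) = 277
AB × AC = (-547, -287, 277)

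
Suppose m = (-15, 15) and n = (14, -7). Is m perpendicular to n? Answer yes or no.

no

m · n = (-15)·14 + 15·(-7) = -210 - 105 = -315
Nonzero, so the vectors are not orthogonal.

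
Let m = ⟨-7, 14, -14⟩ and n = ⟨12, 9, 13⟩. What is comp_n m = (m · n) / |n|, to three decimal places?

-7.053

m · n = (-7)·12 + 14·9 + (-14)·13 = -84 + 126 - 182 = -140
|n| = √(144 + 81 + 169) = √394 ≈ 19.8494
comp_n m = -140 / √394 ≈ -7.053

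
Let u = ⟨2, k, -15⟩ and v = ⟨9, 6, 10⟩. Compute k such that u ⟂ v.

22

u · v = 2·9 + k·6 + (-15)·10 = -132 + 6k
Set equal to 0: 6k = 132, so k = 22.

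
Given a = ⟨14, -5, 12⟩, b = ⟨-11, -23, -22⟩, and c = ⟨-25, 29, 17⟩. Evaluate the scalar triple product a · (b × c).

b × c:
i: (-23)·17 - (-22)·29 = -391 - (-638) = 247
j: (-22)·(-25) - (-11)·17 = 550 - (-187) = 737
k: (-11)·29 - (-23)·(-25) = -319 - 575 = -894
b × c = (247, 737, -894)
a · (b × c) = 14·247 + (-5)·737 + 12·(-894) = 3458 - 3685 - 10728 = -10955

-10955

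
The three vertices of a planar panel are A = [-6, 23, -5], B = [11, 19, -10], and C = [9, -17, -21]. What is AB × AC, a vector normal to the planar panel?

(-136, 197, -620)

AB = (17, -4, -5)
AC = (15, -40, -16)
i: (-4)·(-16) - (-5)·(-40) = 64 - 200 = -136
j: (-5)·15 - 17·(-16) = -75 - (-272) = 197
k: 17·(-40) - (-4)·15 = -680 - (-60) = -620
AB × AC = (-136, 197, -620)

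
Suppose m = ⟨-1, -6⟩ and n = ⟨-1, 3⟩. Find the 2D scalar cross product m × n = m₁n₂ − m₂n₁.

(-1)·3 - (-6)·(-1) = -3 - 6 = -9

-9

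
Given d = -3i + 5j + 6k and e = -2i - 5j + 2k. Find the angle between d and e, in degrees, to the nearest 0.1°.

d · e = (-3)·(-2) + 5·(-5) + 6·2 = 6 - 25 + 12 = -7
|d|² = 9 + 25 + 36 = 70,  |d| = √70 ≈ 8.366600
|e|² = 4 + 25 + 4 = 33,  |e| = √33 ≈ 5.744563
cos θ = -7 / (8.366600 · 5.744563) ≈ -0.14564
θ = arccos(-0.14564) ≈ 98.4°

98.4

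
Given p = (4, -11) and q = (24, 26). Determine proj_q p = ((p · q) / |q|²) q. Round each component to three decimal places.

p · q = 4·24 + (-11)·26 = 96 - 286 = -190
|q|² = 576 + 676 = 1252
proj_q p = (-190/1252) · (24, 26) ≈ (-3.642, -3.946)

(-3.642, -3.946)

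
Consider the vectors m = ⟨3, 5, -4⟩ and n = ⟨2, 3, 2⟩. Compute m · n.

m · n = 3·2 + 5·3 + (-4)·2 = 6 + 15 - 8 = 13

13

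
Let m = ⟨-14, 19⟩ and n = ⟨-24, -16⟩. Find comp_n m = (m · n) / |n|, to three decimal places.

1.109

m · n = (-14)·(-24) + 19·(-16) = 336 - 304 = 32
|n| = √(576 + 256) = √832 ≈ 28.8444
comp_n m = 32 / √832 ≈ 1.109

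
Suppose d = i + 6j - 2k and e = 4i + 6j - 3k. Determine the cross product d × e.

(-6, -5, -18)

i: 6·(-3) - (-2)·6 = -18 - (-12) = -6
j: (-2)·4 - 1·(-3) = -8 - (-3) = -5
k: 1·6 - 6·4 = 6 - 24 = -18
d × e = (-6, -5, -18)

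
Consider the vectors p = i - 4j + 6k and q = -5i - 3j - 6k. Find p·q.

p · q = 1·(-5) + (-4)·(-3) + 6·(-6) = -5 + 12 - 36 = -29

-29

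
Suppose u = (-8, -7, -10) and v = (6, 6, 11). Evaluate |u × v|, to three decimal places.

33.302

i: (-7)·11 - (-10)·6 = -77 - (-60) = -17
j: (-10)·6 - (-8)·11 = -60 - (-88) = 28
k: (-8)·6 - (-7)·6 = -48 - (-42) = -6
u × v = (-17, 28, -6)
|u × v| = √((-17)² + 28² + (-6)²) = √1109 ≈ 33.3017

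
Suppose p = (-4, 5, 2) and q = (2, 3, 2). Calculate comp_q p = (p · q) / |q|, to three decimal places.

p · q = (-4)·2 + 5·3 + 2·2 = -8 + 15 + 4 = 11
|q| = √(4 + 9 + 4) = √17 ≈ 4.1231
comp_q p = 11 / √17 ≈ 2.668

2.668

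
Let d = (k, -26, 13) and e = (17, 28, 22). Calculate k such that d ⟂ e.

d · e = k·17 + (-26)·28 + 13·22 = -442 + 17k
Set equal to 0: 17k = 442, so k = 26.

26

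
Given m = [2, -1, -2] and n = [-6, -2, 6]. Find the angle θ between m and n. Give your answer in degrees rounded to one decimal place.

m · n = 2·(-6) + (-1)·(-2) + (-2)·6 = -12 + 2 - 12 = -22
|m|² = 4 + 1 + 4 = 9,  |m| = √9 ≈ 3.000000
|n|² = 36 + 4 + 36 = 76,  |n| = √76 ≈ 8.717798
cos θ = -22 / (3.000000 · 8.717798) ≈ -0.84119
θ = arccos(-0.84119) ≈ 147.3°

147.3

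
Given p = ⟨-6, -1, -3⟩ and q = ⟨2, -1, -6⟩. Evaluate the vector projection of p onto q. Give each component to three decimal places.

(0.341, -0.171, -1.024)

p · q = (-6)·2 + (-1)·(-1) + (-3)·(-6) = -12 + 1 + 18 = 7
|q|² = 4 + 1 + 36 = 41
proj_q p = (7/41) · (2, -1, -6) ≈ (0.341, -0.171, -1.024)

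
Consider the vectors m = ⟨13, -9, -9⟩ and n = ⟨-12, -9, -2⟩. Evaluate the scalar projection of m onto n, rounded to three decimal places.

m · n = 13·(-12) + (-9)·(-9) + (-9)·(-2) = -156 + 81 + 18 = -57
|n| = √(144 + 81 + 4) = √229 ≈ 15.1327
comp_n m = -57 / √229 ≈ -3.767

-3.767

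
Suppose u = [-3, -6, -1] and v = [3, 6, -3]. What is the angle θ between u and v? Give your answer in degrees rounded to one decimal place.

u · v = (-3)·3 + (-6)·6 + (-1)·(-3) = -9 - 36 + 3 = -42
|u|² = 9 + 36 + 1 = 46,  |u| = √46 ≈ 6.782330
|v|² = 9 + 36 + 9 = 54,  |v| = √54 ≈ 7.348469
cos θ = -42 / (6.782330 · 7.348469) ≈ -0.84270
θ = arccos(-0.84270) ≈ 147.4°

147.4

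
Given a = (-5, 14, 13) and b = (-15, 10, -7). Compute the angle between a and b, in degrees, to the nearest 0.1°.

71.1

a · b = (-5)·(-15) + 14·10 + 13·(-7) = 75 + 140 - 91 = 124
|a|² = 25 + 196 + 169 = 390,  |a| = √390 ≈ 19.748418
|b|² = 225 + 100 + 49 = 374,  |b| = √374 ≈ 19.339080
cos θ = 124 / (19.748418 · 19.339080) ≈ 0.32468
θ = arccos(0.32468) ≈ 71.1°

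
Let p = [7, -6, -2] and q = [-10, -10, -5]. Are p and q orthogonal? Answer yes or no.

p · q = 7·(-10) + (-6)·(-10) + (-2)·(-5) = -70 + 60 + 10 = 0
Zero, so the vectors are orthogonal.

yes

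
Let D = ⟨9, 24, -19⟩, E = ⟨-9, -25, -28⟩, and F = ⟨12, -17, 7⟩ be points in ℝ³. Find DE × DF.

DE = (-18, -49, -9)
DF = (3, -41, 26)
i: (-49)·26 - (-9)·(-41) = -1274 - 369 = -1643
j: (-9)·3 - (-18)·26 = -27 - (-468) = 441
k: (-18)·(-41) - (-49)·3 = 738 - (-147) = 885
DE × DF = (-1643, 441, 885)

(-1643, 441, 885)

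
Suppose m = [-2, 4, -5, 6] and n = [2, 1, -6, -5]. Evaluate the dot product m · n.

m · n = (-2)·2 + 4·1 + (-5)·(-6) + 6·(-5) = -4 + 4 + 30 - 30 = 0

0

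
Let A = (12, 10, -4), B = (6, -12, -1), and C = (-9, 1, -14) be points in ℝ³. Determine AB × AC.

(247, -123, -408)

AB = (-6, -22, 3)
AC = (-21, -9, -10)
i: (-22)·(-10) - 3·(-9) = 220 - (-27) = 247
j: 3·(-21) - (-6)·(-10) = -63 - 60 = -123
k: (-6)·(-9) - (-22)·(-21) = 54 - 462 = -408
AB × AC = (247, -123, -408)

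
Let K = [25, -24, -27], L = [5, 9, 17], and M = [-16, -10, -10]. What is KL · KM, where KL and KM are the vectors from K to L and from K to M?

KL = L − K = (-20, 33, 44)
KM = M − K = (-41, 14, 17)
KL · KM = (-20)·(-41) + 33·14 + 44·17 = 820 + 462 + 748 = 2030

2030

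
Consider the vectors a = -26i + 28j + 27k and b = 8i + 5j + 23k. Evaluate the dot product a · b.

a · b = (-26)·8 + 28·5 + 27·23 = -208 + 140 + 621 = 553

553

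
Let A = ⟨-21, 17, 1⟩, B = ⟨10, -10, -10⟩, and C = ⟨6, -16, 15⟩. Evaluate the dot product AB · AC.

AB = B − A = (31, -27, -11)
AC = C − A = (27, -33, 14)
AB · AC = 31·27 + (-27)·(-33) + (-11)·14 = 837 + 891 - 154 = 1574

1574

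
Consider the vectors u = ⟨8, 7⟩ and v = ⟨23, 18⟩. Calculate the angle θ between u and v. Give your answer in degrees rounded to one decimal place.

u · v = 8·23 + 7·18 = 184 + 126 = 310
|u|² = 64 + 49 = 113,  |u| = √113 ≈ 10.630146
|v|² = 529 + 324 = 853,  |v| = √853 ≈ 29.206164
cos θ = 310 / (10.630146 · 29.206164) ≈ 0.99850
θ = arccos(0.99850) ≈ 3.1°

3.1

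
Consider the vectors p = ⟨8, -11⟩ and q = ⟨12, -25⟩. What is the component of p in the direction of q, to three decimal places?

13.379

p · q = 8·12 + (-11)·(-25) = 96 + 275 = 371
|q| = √(144 + 625) = √769 ≈ 27.7308
comp_q p = 371 / √769 ≈ 13.379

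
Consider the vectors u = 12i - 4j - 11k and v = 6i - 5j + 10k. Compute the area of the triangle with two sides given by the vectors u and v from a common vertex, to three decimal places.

i: (-4)·10 - (-11)·(-5) = -40 - 55 = -95
j: (-11)·6 - 12·10 = -66 - 120 = -186
k: 12·(-5) - (-4)·6 = -60 - (-24) = -36
u × v = (-95, -186, -36)
|u × v| = √((-95)² + (-186)² + (-36)²) = √44917 ≈ 211.9363
area = ½ · 211.9363 ≈ 105.968

105.968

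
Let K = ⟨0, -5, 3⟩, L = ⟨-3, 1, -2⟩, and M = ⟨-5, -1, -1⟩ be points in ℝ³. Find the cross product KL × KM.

(-4, 13, 18)

KL = (-3, 6, -5)
KM = (-5, 4, -4)
i: 6·(-4) - (-5)·4 = -24 - (-20) = -4
j: (-5)·(-5) - (-3)·(-4) = 25 - 12 = 13
k: (-3)·4 - 6·(-5) = -12 - (-30) = 18
KL × KM = (-4, 13, 18)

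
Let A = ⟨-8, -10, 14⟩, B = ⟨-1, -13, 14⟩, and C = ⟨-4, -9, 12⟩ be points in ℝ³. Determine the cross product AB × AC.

AB = (7, -3, 0)
AC = (4, 1, -2)
i: (-3)·(-2) - 0·1 = 6 - 0 = 6
j: 0·4 - 7·(-2) = 0 - (-14) = 14
k: 7·1 - (-3)·4 = 7 - (-12) = 19
AB × AC = (6, 14, 19)

(6, 14, 19)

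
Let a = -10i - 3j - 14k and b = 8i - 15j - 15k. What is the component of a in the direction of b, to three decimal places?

7.719

a · b = (-10)·8 + (-3)·(-15) + (-14)·(-15) = -80 + 45 + 210 = 175
|b| = √(64 + 225 + 225) = √514 ≈ 22.6716
comp_b a = 175 / √514 ≈ 7.719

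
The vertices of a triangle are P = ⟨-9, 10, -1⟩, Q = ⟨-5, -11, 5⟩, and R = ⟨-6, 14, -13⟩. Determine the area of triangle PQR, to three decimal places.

125.081

PQ = (4, -21, 6),  PR = (3, 4, -12)
i: (-21)·(-12) - 6·4 = 252 - 24 = 228
j: 6·3 - 4·(-12) = 18 - (-48) = 66
k: 4·4 - (-21)·3 = 16 - (-63) = 79
PQ × PR = (228, 66, 79)
|PQ × PR| = √62581 ≈ 250.1619
area = ½ · 250.1619 ≈ 125.081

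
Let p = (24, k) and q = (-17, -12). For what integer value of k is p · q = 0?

-34

p · q = 24·(-17) + k·(-12) = -408 - 12k
Set equal to 0: -12k = 408, so k = -34.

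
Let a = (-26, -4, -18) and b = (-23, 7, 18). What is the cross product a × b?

(54, 882, -274)

i: (-4)·18 - (-18)·7 = -72 - (-126) = 54
j: (-18)·(-23) - (-26)·18 = 414 - (-468) = 882
k: (-26)·7 - (-4)·(-23) = -182 - 92 = -274
a × b = (54, 882, -274)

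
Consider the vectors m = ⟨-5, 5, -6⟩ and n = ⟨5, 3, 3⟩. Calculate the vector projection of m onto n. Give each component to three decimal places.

m · n = (-5)·5 + 5·3 + (-6)·3 = -25 + 15 - 18 = -28
|n|² = 25 + 9 + 9 = 43
proj_n m = (-28/43) · (5, 3, 3) ≈ (-3.256, -1.953, -1.953)

(-3.256, -1.953, -1.953)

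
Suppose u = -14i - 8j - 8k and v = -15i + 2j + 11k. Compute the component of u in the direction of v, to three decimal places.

u · v = (-14)·(-15) + (-8)·2 + (-8)·11 = 210 - 16 - 88 = 106
|v| = √(225 + 4 + 121) = √350 ≈ 18.7083
comp_v u = 106 / √350 ≈ 5.666

5.666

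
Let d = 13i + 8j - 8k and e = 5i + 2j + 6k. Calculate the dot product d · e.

d · e = 13·5 + 8·2 + (-8)·6 = 65 + 16 - 48 = 33

33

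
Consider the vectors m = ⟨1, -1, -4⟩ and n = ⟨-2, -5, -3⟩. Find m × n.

(-17, 11, -7)

i: (-1)·(-3) - (-4)·(-5) = 3 - 20 = -17
j: (-4)·(-2) - 1·(-3) = 8 - (-3) = 11
k: 1·(-5) - (-1)·(-2) = -5 - 2 = -7
m × n = (-17, 11, -7)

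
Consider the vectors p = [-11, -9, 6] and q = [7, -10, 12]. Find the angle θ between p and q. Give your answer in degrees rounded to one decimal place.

p · q = (-11)·7 + (-9)·(-10) + 6·12 = -77 + 90 + 72 = 85
|p|² = 121 + 81 + 36 = 238,  |p| = √238 ≈ 15.427249
|q|² = 49 + 100 + 144 = 293,  |q| = √293 ≈ 17.117243
cos θ = 85 / (15.427249 · 17.117243) ≈ 0.32188
θ = arccos(0.32188) ≈ 71.2°

71.2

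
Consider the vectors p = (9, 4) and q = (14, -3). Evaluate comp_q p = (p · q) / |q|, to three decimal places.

7.962

p · q = 9·14 + 4·(-3) = 126 - 12 = 114
|q| = √(196 + 9) = √205 ≈ 14.3178
comp_q p = 114 / √205 ≈ 7.962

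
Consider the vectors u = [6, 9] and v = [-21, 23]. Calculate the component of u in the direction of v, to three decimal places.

u · v = 6·(-21) + 9·23 = -126 + 207 = 81
|v| = √(441 + 529) = √970 ≈ 31.1448
comp_v u = 81 / √970 ≈ 2.601

2.601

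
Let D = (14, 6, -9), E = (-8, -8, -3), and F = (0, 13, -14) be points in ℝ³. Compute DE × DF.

(28, -194, -350)

DE = (-22, -14, 6)
DF = (-14, 7, -5)
i: (-14)·(-5) - 6·7 = 70 - 42 = 28
j: 6·(-14) - (-22)·(-5) = -84 - 110 = -194
k: (-22)·7 - (-14)·(-14) = -154 - 196 = -350
DE × DF = (28, -194, -350)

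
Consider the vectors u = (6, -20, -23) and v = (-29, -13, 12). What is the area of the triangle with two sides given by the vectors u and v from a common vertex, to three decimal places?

i: (-20)·12 - (-23)·(-13) = -240 - 299 = -539
j: (-23)·(-29) - 6·12 = 667 - 72 = 595
k: 6·(-13) - (-20)·(-29) = -78 - 580 = -658
u × v = (-539, 595, -658)
|u × v| = √((-539)² + 595² + (-658)²) = √1077510 ≈ 1038.0318
area = ½ · 1038.0318 ≈ 519.016

519.016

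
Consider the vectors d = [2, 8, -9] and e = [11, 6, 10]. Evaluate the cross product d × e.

(134, -119, -76)

i: 8·10 - (-9)·6 = 80 - (-54) = 134
j: (-9)·11 - 2·10 = -99 - 20 = -119
k: 2·6 - 8·11 = 12 - 88 = -76
d × e = (134, -119, -76)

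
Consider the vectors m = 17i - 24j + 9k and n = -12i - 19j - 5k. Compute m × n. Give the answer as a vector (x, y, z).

i: (-24)·(-5) - 9·(-19) = 120 - (-171) = 291
j: 9·(-12) - 17·(-5) = -108 - (-85) = -23
k: 17·(-19) - (-24)·(-12) = -323 - 288 = -611
m × n = (291, -23, -611)

(291, -23, -611)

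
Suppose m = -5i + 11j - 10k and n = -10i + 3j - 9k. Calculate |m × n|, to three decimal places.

i: 11·(-9) - (-10)·3 = -99 - (-30) = -69
j: (-10)·(-10) - (-5)·(-9) = 100 - 45 = 55
k: (-5)·3 - 11·(-10) = -15 - (-110) = 95
m × n = (-69, 55, 95)
|m × n| = √((-69)² + 55² + 95²) = √16811 ≈ 129.6572

129.657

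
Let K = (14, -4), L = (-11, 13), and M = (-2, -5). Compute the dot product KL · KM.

383

KL = L − K = (-25, 17)
KM = M − K = (-16, -1)
KL · KM = (-25)·(-16) + 17·(-1) = 400 - 17 = 383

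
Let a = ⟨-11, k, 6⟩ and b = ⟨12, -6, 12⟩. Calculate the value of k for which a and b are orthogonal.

-10

a · b = (-11)·12 + k·(-6) + 6·12 = -60 - 6k
Set equal to 0: -6k = 60, so k = -10.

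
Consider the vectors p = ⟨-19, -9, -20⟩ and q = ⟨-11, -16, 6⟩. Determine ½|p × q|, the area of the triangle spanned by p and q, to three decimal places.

i: (-9)·6 - (-20)·(-16) = -54 - 320 = -374
j: (-20)·(-11) - (-19)·6 = 220 - (-114) = 334
k: (-19)·(-16) - (-9)·(-11) = 304 - 99 = 205
p × q = (-374, 334, 205)
|p × q| = √((-374)² + 334² + 205²) = √293457 ≈ 541.7167
area = ½ · 541.7167 ≈ 270.858

270.858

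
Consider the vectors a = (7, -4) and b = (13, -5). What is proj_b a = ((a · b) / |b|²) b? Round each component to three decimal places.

(7.438, -2.861)

a · b = 7·13 + (-4)·(-5) = 91 + 20 = 111
|b|² = 169 + 25 = 194
proj_b a = (111/194) · (13, -5) ≈ (7.438, -2.861)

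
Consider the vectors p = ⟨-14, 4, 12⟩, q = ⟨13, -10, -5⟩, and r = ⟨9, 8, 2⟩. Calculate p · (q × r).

1764

q × r:
i: (-10)·2 - (-5)·8 = -20 - (-40) = 20
j: (-5)·9 - 13·2 = -45 - 26 = -71
k: 13·8 - (-10)·9 = 104 - (-90) = 194
q × r = (20, -71, 194)
p · (q × r) = (-14)·20 + 4·(-71) + 12·194 = -280 - 284 + 2328 = 1764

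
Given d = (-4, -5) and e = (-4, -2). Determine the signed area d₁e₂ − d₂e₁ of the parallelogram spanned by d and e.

(-4)·(-2) - (-5)·(-4) = 8 - 20 = -12

-12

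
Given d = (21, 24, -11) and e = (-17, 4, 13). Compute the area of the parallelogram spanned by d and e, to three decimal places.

613.348

i: 24·13 - (-11)·4 = 312 - (-44) = 356
j: (-11)·(-17) - 21·13 = 187 - 273 = -86
k: 21·4 - 24·(-17) = 84 - (-408) = 492
d × e = (356, -86, 492)
|d × e| = √(356² + (-86)² + 492²) = √376196 ≈ 613.3482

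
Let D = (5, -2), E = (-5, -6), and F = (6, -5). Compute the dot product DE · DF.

DE = E − D = (-10, -4)
DF = F − D = (1, -3)
DE · DF = (-10)·1 + (-4)·(-3) = -10 + 12 = 2

2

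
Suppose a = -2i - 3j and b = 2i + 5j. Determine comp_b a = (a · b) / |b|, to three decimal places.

a · b = (-2)·2 + (-3)·5 = -4 - 15 = -19
|b| = √(4 + 25) = √29 ≈ 5.3852
comp_b a = -19 / √29 ≈ -3.528

-3.528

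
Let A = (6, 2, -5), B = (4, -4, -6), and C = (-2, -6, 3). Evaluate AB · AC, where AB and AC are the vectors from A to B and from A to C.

56

AB = B − A = (-2, -6, -1)
AC = C − A = (-8, -8, 8)
AB · AC = (-2)·(-8) + (-6)·(-8) + (-1)·8 = 16 + 48 - 8 = 56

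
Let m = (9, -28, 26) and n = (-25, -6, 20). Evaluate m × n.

i: (-28)·20 - 26·(-6) = -560 - (-156) = -404
j: 26·(-25) - 9·20 = -650 - 180 = -830
k: 9·(-6) - (-28)·(-25) = -54 - 700 = -754
m × n = (-404, -830, -754)

(-404, -830, -754)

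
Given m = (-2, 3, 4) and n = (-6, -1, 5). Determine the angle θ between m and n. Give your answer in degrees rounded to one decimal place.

46.8

m · n = (-2)·(-6) + 3·(-1) + 4·5 = 12 - 3 + 20 = 29
|m|² = 4 + 9 + 16 = 29,  |m| = √29 ≈ 5.385165
|n|² = 36 + 1 + 25 = 62,  |n| = √62 ≈ 7.874008
cos θ = 29 / (5.385165 · 7.874008) ≈ 0.68392
θ = arccos(0.68392) ≈ 46.8°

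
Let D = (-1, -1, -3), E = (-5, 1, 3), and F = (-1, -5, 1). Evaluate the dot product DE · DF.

16

DE = E − D = (-4, 2, 6)
DF = F − D = (0, -4, 4)
DE · DF = (-4)·0 + 2·(-4) + 6·4 = 0 - 8 + 24 = 16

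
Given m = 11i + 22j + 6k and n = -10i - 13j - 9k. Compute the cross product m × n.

i: 22·(-9) - 6·(-13) = -198 - (-78) = -120
j: 6·(-10) - 11·(-9) = -60 - (-99) = 39
k: 11·(-13) - 22·(-10) = -143 - (-220) = 77
m × n = (-120, 39, 77)

(-120, 39, 77)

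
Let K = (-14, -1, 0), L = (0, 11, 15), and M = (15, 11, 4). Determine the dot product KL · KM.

KL = L − K = (14, 12, 15)
KM = M − K = (29, 12, 4)
KL · KM = 14·29 + 12·12 + 15·4 = 406 + 144 + 60 = 610

610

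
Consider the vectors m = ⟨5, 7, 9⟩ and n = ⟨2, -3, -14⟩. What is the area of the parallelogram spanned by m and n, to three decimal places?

i: 7·(-14) - 9·(-3) = -98 - (-27) = -71
j: 9·2 - 5·(-14) = 18 - (-70) = 88
k: 5·(-3) - 7·2 = -15 - 14 = -29
m × n = (-71, 88, -29)
|m × n| = √((-71)² + 88² + (-29)²) = √13626 ≈ 116.7305

116.730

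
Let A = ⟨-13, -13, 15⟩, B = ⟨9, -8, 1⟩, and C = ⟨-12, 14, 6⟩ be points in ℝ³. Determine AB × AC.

AB = (22, 5, -14)
AC = (1, 27, -9)
i: 5·(-9) - (-14)·27 = -45 - (-378) = 333
j: (-14)·1 - 22·(-9) = -14 - (-198) = 184
k: 22·27 - 5·1 = 594 - 5 = 589
AB × AC = (333, 184, 589)

(333, 184, 589)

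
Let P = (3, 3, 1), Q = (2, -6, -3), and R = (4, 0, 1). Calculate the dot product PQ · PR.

26

PQ = Q − P = (-1, -9, -4)
PR = R − P = (1, -3, 0)
PQ · PR = (-1)·1 + (-9)·(-3) + (-4)·0 = -1 + 27 + 0 = 26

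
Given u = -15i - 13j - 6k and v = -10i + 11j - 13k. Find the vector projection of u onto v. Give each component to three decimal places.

u · v = (-15)·(-10) + (-13)·11 + (-6)·(-13) = 150 - 143 + 78 = 85
|v|² = 100 + 121 + 169 = 390
proj_v u = (85/390) · (-10, 11, -13) ≈ (-2.179, 2.397, -2.833)

(-2.179, 2.397, -2.833)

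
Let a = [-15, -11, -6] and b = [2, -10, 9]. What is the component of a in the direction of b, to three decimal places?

1.912

a · b = (-15)·2 + (-11)·(-10) + (-6)·9 = -30 + 110 - 54 = 26
|b| = √(4 + 100 + 81) = √185 ≈ 13.6015
comp_b a = 26 / √185 ≈ 1.912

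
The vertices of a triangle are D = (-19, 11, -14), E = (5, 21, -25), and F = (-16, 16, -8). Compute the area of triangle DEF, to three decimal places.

DE = (24, 10, -11),  DF = (3, 5, 6)
i: 10·6 - (-11)·5 = 60 - (-55) = 115
j: (-11)·3 - 24·6 = -33 - 144 = -177
k: 24·5 - 10·3 = 120 - 30 = 90
DE × DF = (115, -177, 90)
|DE × DF| = √52654 ≈ 229.4646
area = ½ · 229.4646 ≈ 114.732

114.732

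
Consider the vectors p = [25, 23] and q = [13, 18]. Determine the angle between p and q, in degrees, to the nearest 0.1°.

p · q = 25·13 + 23·18 = 325 + 414 = 739
|p|² = 625 + 529 = 1154,  |p| = √1154 ≈ 33.970576
|q|² = 169 + 324 = 493,  |q| = √493 ≈ 22.203603
cos θ = 739 / (33.970576 · 22.203603) ≈ 0.97976
θ = arccos(0.97976) ≈ 11.5°

11.5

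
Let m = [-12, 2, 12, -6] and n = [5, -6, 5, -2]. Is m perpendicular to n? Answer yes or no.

m · n = (-12)·5 + 2·(-6) + 12·5 + (-6)·(-2) = -60 - 12 + 60 + 12 = 0
Zero, so the vectors are orthogonal.

yes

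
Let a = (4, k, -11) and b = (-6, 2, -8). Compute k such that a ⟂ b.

-32

a · b = 4·(-6) + k·2 + (-11)·(-8) = 64 + 2k
Set equal to 0: 2k = -64, so k = -32.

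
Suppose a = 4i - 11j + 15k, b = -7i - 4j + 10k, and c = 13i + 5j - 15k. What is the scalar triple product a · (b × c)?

20

b × c:
i: (-4)·(-15) - 10·5 = 60 - 50 = 10
j: 10·13 - (-7)·(-15) = 130 - 105 = 25
k: (-7)·5 - (-4)·13 = -35 - (-52) = 17
b × c = (10, 25, 17)
a · (b × c) = 4·10 + (-11)·25 + 15·17 = 40 - 275 + 255 = 20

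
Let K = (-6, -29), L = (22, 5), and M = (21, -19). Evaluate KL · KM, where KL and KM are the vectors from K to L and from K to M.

1096

KL = L − K = (28, 34)
KM = M − K = (27, 10)
KL · KM = 28·27 + 34·10 = 756 + 340 = 1096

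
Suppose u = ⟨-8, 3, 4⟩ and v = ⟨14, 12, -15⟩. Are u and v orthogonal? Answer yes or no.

u · v = (-8)·14 + 3·12 + 4·(-15) = -112 + 36 - 60 = -136
Nonzero, so the vectors are not orthogonal.

no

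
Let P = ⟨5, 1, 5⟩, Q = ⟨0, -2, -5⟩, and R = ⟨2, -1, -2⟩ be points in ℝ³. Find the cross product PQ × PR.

PQ = (-5, -3, -10)
PR = (-3, -2, -7)
i: (-3)·(-7) - (-10)·(-2) = 21 - 20 = 1
j: (-10)·(-3) - (-5)·(-7) = 30 - 35 = -5
k: (-5)·(-2) - (-3)·(-3) = 10 - 9 = 1
PQ × PR = (1, -5, 1)

(1, -5, 1)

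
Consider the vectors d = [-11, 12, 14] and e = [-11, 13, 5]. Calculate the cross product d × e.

i: 12·5 - 14·13 = 60 - 182 = -122
j: 14·(-11) - (-11)·5 = -154 - (-55) = -99
k: (-11)·13 - 12·(-11) = -143 - (-132) = -11
d × e = (-122, -99, -11)

(-122, -99, -11)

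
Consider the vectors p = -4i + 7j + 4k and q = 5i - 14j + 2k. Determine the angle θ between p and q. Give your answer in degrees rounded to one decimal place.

144.6

p · q = (-4)·5 + 7·(-14) + 4·2 = -20 - 98 + 8 = -110
|p|² = 16 + 49 + 16 = 81,  |p| = √81 ≈ 9.000000
|q|² = 25 + 196 + 4 = 225,  |q| = √225 ≈ 15.000000
cos θ = -110 / (9.000000 · 15.000000) ≈ -0.81481
θ = arccos(-0.81481) ≈ 144.6°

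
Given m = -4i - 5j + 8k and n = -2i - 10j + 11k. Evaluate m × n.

(25, 28, 30)

i: (-5)·11 - 8·(-10) = -55 - (-80) = 25
j: 8·(-2) - (-4)·11 = -16 - (-44) = 28
k: (-4)·(-10) - (-5)·(-2) = 40 - 10 = 30
m × n = (25, 28, 30)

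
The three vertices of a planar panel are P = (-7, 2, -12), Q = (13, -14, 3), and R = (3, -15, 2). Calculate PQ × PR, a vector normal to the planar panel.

PQ = (20, -16, 15)
PR = (10, -17, 14)
i: (-16)·14 - 15·(-17) = -224 - (-255) = 31
j: 15·10 - 20·14 = 150 - 280 = -130
k: 20·(-17) - (-16)·10 = -340 - (-160) = -180
PQ × PR = (31, -130, -180)

(31, -130, -180)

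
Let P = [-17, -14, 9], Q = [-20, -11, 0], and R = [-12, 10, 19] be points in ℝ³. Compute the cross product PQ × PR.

PQ = (-3, 3, -9)
PR = (5, 24, 10)
i: 3·10 - (-9)·24 = 30 - (-216) = 246
j: (-9)·5 - (-3)·10 = -45 - (-30) = -15
k: (-3)·24 - 3·5 = -72 - 15 = -87
PQ × PR = (246, -15, -87)

(246, -15, -87)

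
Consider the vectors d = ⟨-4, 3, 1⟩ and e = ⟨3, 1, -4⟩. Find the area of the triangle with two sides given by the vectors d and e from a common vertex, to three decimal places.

11.258

i: 3·(-4) - 1·1 = -12 - 1 = -13
j: 1·3 - (-4)·(-4) = 3 - 16 = -13
k: (-4)·1 - 3·3 = -4 - 9 = -13
d × e = (-13, -13, -13)
|d × e| = √((-13)² + (-13)² + (-13)²) = √507 ≈ 22.5167
area = ½ · 22.5167 ≈ 11.258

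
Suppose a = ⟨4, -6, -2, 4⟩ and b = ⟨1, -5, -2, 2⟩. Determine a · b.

46

a · b = 4·1 + (-6)·(-5) + (-2)·(-2) + 4·2 = 4 + 30 + 4 + 8 = 46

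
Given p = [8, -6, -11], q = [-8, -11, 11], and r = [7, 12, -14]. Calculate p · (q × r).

q × r:
i: (-11)·(-14) - 11·12 = 154 - 132 = 22
j: 11·7 - (-8)·(-14) = 77 - 112 = -35
k: (-8)·12 - (-11)·7 = -96 - (-77) = -19
q × r = (22, -35, -19)
p · (q × r) = 8·22 + (-6)·(-35) + (-11)·(-19) = 176 + 210 + 209 = 595

595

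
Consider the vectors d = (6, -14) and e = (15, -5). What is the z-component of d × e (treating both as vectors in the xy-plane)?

180

6·(-5) - (-14)·15 = -30 - (-210) = 180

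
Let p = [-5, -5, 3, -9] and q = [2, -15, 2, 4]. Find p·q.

p · q = (-5)·2 + (-5)·(-15) + 3·2 + (-9)·4 = -10 + 75 + 6 - 36 = 35

35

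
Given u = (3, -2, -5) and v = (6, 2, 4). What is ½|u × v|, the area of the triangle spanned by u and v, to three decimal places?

i: (-2)·4 - (-5)·2 = -8 - (-10) = 2
j: (-5)·6 - 3·4 = -30 - 12 = -42
k: 3·2 - (-2)·6 = 6 - (-12) = 18
u × v = (2, -42, 18)
|u × v| = √(2² + (-42)² + 18²) = √2092 ≈ 45.7384
area = ½ · 45.7384 ≈ 22.869

22.869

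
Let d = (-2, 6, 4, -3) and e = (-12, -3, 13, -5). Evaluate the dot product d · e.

d · e = (-2)·(-12) + 6·(-3) + 4·13 + (-3)·(-5) = 24 - 18 + 52 + 15 = 73

73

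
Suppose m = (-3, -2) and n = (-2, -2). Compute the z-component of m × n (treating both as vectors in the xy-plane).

2

(-3)·(-2) - (-2)·(-2) = 6 - 4 = 2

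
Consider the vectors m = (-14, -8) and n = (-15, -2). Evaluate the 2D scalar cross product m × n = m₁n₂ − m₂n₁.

(-14)·(-2) - (-8)·(-15) = 28 - 120 = -92

-92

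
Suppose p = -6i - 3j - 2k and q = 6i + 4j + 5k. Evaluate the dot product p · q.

-58

p · q = (-6)·6 + (-3)·4 + (-2)·5 = -36 - 12 - 10 = -58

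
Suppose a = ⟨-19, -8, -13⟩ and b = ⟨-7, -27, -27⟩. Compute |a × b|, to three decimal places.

636.520

i: (-8)·(-27) - (-13)·(-27) = 216 - 351 = -135
j: (-13)·(-7) - (-19)·(-27) = 91 - 513 = -422
k: (-19)·(-27) - (-8)·(-7) = 513 - 56 = 457
a × b = (-135, -422, 457)
|a × b| = √((-135)² + (-422)² + 457²) = √405158 ≈ 636.5202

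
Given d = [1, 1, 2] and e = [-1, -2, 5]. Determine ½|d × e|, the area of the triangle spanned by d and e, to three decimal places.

5.723

i: 1·5 - 2·(-2) = 5 - (-4) = 9
j: 2·(-1) - 1·5 = -2 - 5 = -7
k: 1·(-2) - 1·(-1) = -2 - (-1) = -1
d × e = (9, -7, -1)
|d × e| = √(9² + (-7)² + (-1)²) = √131 ≈ 11.4455
area = ½ · 11.4455 ≈ 5.723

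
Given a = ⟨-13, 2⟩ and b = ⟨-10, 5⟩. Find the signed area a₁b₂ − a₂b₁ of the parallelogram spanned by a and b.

-45

(-13)·5 - 2·(-10) = -65 - (-20) = -45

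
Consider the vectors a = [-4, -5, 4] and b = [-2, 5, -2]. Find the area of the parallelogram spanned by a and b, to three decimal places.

35.440

i: (-5)·(-2) - 4·5 = 10 - 20 = -10
j: 4·(-2) - (-4)·(-2) = -8 - 8 = -16
k: (-4)·5 - (-5)·(-2) = -20 - 10 = -30
a × b = (-10, -16, -30)
|a × b| = √((-10)² + (-16)² + (-30)²) = √1256 ≈ 35.4401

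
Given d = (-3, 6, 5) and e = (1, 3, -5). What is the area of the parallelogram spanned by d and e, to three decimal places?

i: 6·(-5) - 5·3 = -30 - 15 = -45
j: 5·1 - (-3)·(-5) = 5 - 15 = -10
k: (-3)·3 - 6·1 = -9 - 6 = -15
d × e = (-45, -10, -15)
|d × e| = √((-45)² + (-10)² + (-15)²) = √2350 ≈ 48.4768

48.477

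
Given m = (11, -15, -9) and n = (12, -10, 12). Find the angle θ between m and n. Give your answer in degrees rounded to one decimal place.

64.7

m · n = 11·12 + (-15)·(-10) + (-9)·12 = 132 + 150 - 108 = 174
|m|² = 121 + 225 + 81 = 427,  |m| = √427 ≈ 20.663978
|n|² = 144 + 100 + 144 = 388,  |n| = √388 ≈ 19.697716
cos θ = 174 / (20.663978 · 19.697716) ≈ 0.42748
θ = arccos(0.42748) ≈ 64.7°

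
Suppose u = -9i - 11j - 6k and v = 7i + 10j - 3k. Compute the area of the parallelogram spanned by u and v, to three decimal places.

i: (-11)·(-3) - (-6)·10 = 33 - (-60) = 93
j: (-6)·7 - (-9)·(-3) = -42 - 27 = -69
k: (-9)·10 - (-11)·7 = -90 - (-77) = -13
u × v = (93, -69, -13)
|u × v| = √(93² + (-69)² + (-13)²) = √13579 ≈ 116.5290

116.529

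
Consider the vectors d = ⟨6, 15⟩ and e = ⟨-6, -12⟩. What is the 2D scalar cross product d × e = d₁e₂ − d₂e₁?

18

6·(-12) - 15·(-6) = -72 - (-90) = 18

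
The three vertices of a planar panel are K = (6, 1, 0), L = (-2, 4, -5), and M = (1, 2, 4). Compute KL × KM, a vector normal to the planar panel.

(17, 57, 7)

KL = (-8, 3, -5)
KM = (-5, 1, 4)
i: 3·4 - (-5)·1 = 12 - (-5) = 17
j: (-5)·(-5) - (-8)·4 = 25 - (-32) = 57
k: (-8)·1 - 3·(-5) = -8 - (-15) = 7
KL × KM = (17, 57, 7)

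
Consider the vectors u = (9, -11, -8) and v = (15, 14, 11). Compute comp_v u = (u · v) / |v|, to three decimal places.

-4.596

u · v = 9·15 + (-11)·14 + (-8)·11 = 135 - 154 - 88 = -107
|v| = √(225 + 196 + 121) = √542 ≈ 23.2809
comp_v u = -107 / √542 ≈ -4.596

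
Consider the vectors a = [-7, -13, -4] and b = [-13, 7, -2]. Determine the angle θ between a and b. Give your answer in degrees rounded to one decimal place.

88.0

a · b = (-7)·(-13) + (-13)·7 + (-4)·(-2) = 91 - 91 + 8 = 8
|a|² = 49 + 169 + 16 = 234,  |a| = √234 ≈ 15.297059
|b|² = 169 + 49 + 4 = 222,  |b| = √222 ≈ 14.899664
cos θ = 8 / (15.297059 · 14.899664) ≈ 0.03510
θ = arccos(0.03510) ≈ 88.0°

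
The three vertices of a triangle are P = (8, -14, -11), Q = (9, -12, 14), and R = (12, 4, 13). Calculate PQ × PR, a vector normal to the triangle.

PQ = (1, 2, 25)
PR = (4, 18, 24)
i: 2·24 - 25·18 = 48 - 450 = -402
j: 25·4 - 1·24 = 100 - 24 = 76
k: 1·18 - 2·4 = 18 - 8 = 10
PQ × PR = (-402, 76, 10)

(-402, 76, 10)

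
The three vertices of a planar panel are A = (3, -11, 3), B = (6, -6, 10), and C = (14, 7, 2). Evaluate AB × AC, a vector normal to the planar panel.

AB = (3, 5, 7)
AC = (11, 18, -1)
i: 5·(-1) - 7·18 = -5 - 126 = -131
j: 7·11 - 3·(-1) = 77 - (-3) = 80
k: 3·18 - 5·11 = 54 - 55 = -1
AB × AC = (-131, 80, -1)

(-131, 80, -1)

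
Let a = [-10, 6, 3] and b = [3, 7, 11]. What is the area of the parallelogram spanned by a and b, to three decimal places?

154.693

i: 6·11 - 3·7 = 66 - 21 = 45
j: 3·3 - (-10)·11 = 9 - (-110) = 119
k: (-10)·7 - 6·3 = -70 - 18 = -88
a × b = (45, 119, -88)
|a × b| = √(45² + 119² + (-88)²) = √23930 ≈ 154.6932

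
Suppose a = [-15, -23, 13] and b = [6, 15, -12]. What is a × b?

(81, -102, -87)

i: (-23)·(-12) - 13·15 = 276 - 195 = 81
j: 13·6 - (-15)·(-12) = 78 - 180 = -102
k: (-15)·15 - (-23)·6 = -225 - (-138) = -87
a × b = (81, -102, -87)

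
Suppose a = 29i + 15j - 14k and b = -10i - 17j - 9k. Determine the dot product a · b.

-419

a · b = 29·(-10) + 15·(-17) + (-14)·(-9) = -290 - 255 + 126 = -419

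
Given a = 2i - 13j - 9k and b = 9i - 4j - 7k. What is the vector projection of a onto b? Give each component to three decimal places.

(8.199, -3.644, -6.377)

a · b = 2·9 + (-13)·(-4) + (-9)·(-7) = 18 + 52 + 63 = 133
|b|² = 81 + 16 + 49 = 146
proj_b a = (133/146) · (9, -4, -7) ≈ (8.199, -3.644, -6.377)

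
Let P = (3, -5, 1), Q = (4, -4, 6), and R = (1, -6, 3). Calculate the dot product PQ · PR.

7

PQ = Q − P = (1, 1, 5)
PR = R − P = (-2, -1, 2)
PQ · PR = 1·(-2) + 1·(-1) + 5·2 = -2 - 1 + 10 = 7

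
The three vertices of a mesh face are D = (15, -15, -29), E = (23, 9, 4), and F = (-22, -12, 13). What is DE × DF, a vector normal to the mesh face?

(909, -1557, 912)

DE = (8, 24, 33)
DF = (-37, 3, 42)
i: 24·42 - 33·3 = 1008 - 99 = 909
j: 33·(-37) - 8·42 = -1221 - 336 = -1557
k: 8·3 - 24·(-37) = 24 - (-888) = 912
DE × DF = (909, -1557, 912)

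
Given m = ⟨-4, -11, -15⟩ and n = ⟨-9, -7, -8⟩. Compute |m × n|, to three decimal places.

i: (-11)·(-8) - (-15)·(-7) = 88 - 105 = -17
j: (-15)·(-9) - (-4)·(-8) = 135 - 32 = 103
k: (-4)·(-7) - (-11)·(-9) = 28 - 99 = -71
m × n = (-17, 103, -71)
|m × n| = √((-17)² + 103² + (-71)²) = √15939 ≈ 126.2498

126.250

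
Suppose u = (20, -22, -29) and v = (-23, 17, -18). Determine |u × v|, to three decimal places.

1368.432

i: (-22)·(-18) - (-29)·17 = 396 - (-493) = 889
j: (-29)·(-23) - 20·(-18) = 667 - (-360) = 1027
k: 20·17 - (-22)·(-23) = 340 - 506 = -166
u × v = (889, 1027, -166)
|u × v| = √(889² + 1027² + (-166)²) = √1872606 ≈ 1368.4319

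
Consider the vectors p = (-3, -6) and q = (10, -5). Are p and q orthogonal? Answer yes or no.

yes

p · q = (-3)·10 + (-6)·(-5) = -30 + 30 = 0
Zero, so the vectors are orthogonal.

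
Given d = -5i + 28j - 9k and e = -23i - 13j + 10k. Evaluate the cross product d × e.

i: 28·10 - (-9)·(-13) = 280 - 117 = 163
j: (-9)·(-23) - (-5)·10 = 207 - (-50) = 257
k: (-5)·(-13) - 28·(-23) = 65 - (-644) = 709
d × e = (163, 257, 709)

(163, 257, 709)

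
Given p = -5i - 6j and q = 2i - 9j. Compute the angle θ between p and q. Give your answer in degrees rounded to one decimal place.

p · q = (-5)·2 + (-6)·(-9) = -10 + 54 = 44
|p|² = 25 + 36 = 61,  |p| = √61 ≈ 7.810250
|q|² = 4 + 81 = 85,  |q| = √85 ≈ 9.219544
cos θ = 44 / (7.810250 · 9.219544) ≈ 0.61105
θ = arccos(0.61105) ≈ 52.3°

52.3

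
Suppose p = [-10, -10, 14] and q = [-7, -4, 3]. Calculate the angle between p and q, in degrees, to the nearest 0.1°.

p · q = (-10)·(-7) + (-10)·(-4) + 14·3 = 70 + 40 + 42 = 152
|p|² = 100 + 100 + 196 = 396,  |p| = √396 ≈ 19.899749
|q|² = 49 + 16 + 9 = 74,  |q| = √74 ≈ 8.602325
cos θ = 152 / (19.899749 · 8.602325) ≈ 0.88793
θ = arccos(0.88793) ≈ 27.4°

27.4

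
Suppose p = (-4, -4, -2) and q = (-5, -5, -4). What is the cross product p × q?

i: (-4)·(-4) - (-2)·(-5) = 16 - 10 = 6
j: (-2)·(-5) - (-4)·(-4) = 10 - 16 = -6
k: (-4)·(-5) - (-4)·(-5) = 20 - 20 = 0
p × q = (6, -6, 0)

(6, -6, 0)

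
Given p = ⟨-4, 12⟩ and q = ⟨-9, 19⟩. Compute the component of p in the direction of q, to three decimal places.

p · q = (-4)·(-9) + 12·19 = 36 + 228 = 264
|q| = √(81 + 361) = √442 ≈ 21.0238
comp_q p = 264 / √442 ≈ 12.557

12.557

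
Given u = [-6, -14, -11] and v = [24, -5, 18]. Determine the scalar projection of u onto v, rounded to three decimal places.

-8.943

u · v = (-6)·24 + (-14)·(-5) + (-11)·18 = -144 + 70 - 198 = -272
|v| = √(576 + 25 + 324) = √925 ≈ 30.4138
comp_v u = -272 / √925 ≈ -8.943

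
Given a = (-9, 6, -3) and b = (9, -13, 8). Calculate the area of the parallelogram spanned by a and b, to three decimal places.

77.942

i: 6·8 - (-3)·(-13) = 48 - 39 = 9
j: (-3)·9 - (-9)·8 = -27 - (-72) = 45
k: (-9)·(-13) - 6·9 = 117 - 54 = 63
a × b = (9, 45, 63)
|a × b| = √(9² + 45² + 63²) = √6075 ≈ 77.9423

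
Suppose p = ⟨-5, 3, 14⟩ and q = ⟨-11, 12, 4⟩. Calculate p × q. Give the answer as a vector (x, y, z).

i: 3·4 - 14·12 = 12 - 168 = -156
j: 14·(-11) - (-5)·4 = -154 - (-20) = -134
k: (-5)·12 - 3·(-11) = -60 - (-33) = -27
p × q = (-156, -134, -27)

(-156, -134, -27)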